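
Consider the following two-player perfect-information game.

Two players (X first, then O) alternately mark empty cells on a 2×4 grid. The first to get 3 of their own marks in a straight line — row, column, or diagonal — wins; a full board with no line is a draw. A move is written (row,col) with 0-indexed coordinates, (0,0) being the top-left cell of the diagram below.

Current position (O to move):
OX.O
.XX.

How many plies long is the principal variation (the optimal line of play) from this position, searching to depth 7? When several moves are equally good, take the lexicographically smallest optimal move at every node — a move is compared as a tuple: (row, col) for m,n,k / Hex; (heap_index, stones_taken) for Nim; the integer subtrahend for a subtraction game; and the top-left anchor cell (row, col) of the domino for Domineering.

p1 O@[OX.O/.XX.]: (0,2)[OXOO/.XX.]-1* (1,0)[OX.O/OXX.]-1 (1,3)[OX.O/.XXO]-1
p2 X@[OXOO/.XX.]: (1,0)[OXOO/XXX.]+1* (1,3)[OXOO/.XXX]+1
p3 O@[OXOO/XXX.] terminal -1; root [OX.O/.XX.] d7

PV length from [OX.O/.XX.]: 2 plies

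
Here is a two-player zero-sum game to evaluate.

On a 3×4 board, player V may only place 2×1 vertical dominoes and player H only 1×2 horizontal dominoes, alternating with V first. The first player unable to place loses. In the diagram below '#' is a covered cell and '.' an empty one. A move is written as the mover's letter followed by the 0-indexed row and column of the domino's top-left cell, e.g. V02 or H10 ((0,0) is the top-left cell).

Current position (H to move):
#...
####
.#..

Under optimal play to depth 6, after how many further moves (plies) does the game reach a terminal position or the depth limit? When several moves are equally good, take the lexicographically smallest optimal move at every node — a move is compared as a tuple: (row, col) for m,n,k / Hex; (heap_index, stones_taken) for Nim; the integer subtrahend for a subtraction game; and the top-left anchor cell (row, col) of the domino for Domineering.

PV length from [#.../####/.#..]: 1 ply

[#.../####/.#..] H move#1: H01:+1/###./####/.#..*, H02:+1/#.##/####/.#.., H22:+1/#.../####/.###
[###./####/.#..] end (terminal -1, V#2); searched #.../####/.#.. to 6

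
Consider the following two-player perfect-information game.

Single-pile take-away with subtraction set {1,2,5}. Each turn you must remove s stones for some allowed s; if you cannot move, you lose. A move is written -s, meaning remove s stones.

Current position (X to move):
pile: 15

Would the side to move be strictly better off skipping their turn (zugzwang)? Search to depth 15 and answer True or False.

zugzwang(15, X) = True

ply 1, X at 15 | -1=-1→14*; -2=-1→13; -5=-1→10
ply 2, O at 14 | -1=-1→13; -2=+1→12*; -5=+1→9
ply 3, X at 12 | -1=-1→11*; -2=-1→10; -5=-1→7
ply 4, O at 11 | -1=-1→10; -2=+1→9*; -5=+1→6
ply 5, X at 9 | -1=-1→8*; -2=-1→7; -5=-1→4
ply 6, O at 8 | -1=-1→7; -2=+1→6*; -5=+1→3
ply 7, X at 6 | -1=-1→5*; -2=-1→4; -5=-1→1
ply 8, O at 5 | -1=-1→4; -2=+1→3*; -5=+1→0
ply 9, X at 3 | -1=-1→2*; -2=-1→1
ply 10, O at 2 | -1=-1→1; -2=+1→0*
ply 11: 0 is terminal -1 (X); from 15 depth 15
suppose X passes — search the same position with O to move:
pass> ply 1, O at 15 | -1=-1→14*; -2=-1→13; -5=-1→10
pass> ply 2, X at 14 | -1=-1→13; -2=+1→12*; -5=+1→9
pass> ply 3, O at 12 | -1=-1→11*; -2=-1→10; -5=-1→7
pass> ply 4, X at 11 | -1=-1→10; -2=+1→9*; -5=+1→6
pass> ply 5, O at 9 | -1=-1→8*; -2=-1→7; -5=-1→4
pass> ply 6, X at 8 | -1=-1→7; -2=+1→6*; -5=+1→3
pass> ply 7, O at 6 | -1=-1→5*; -2=-1→4; -5=-1→1
pass> ply 8, X at 5 | -1=-1→4; -2=+1→3*; -5=+1→0
pass> ply 9, O at 3 | -1=-1→2*; -2=-1→1
pass> ply 10, X at 2 | -1=-1→1; -2=+1→0*
pass> ply 11: 0 is terminal -1 (O); from 15 depth 15
for X: play -1, pass +1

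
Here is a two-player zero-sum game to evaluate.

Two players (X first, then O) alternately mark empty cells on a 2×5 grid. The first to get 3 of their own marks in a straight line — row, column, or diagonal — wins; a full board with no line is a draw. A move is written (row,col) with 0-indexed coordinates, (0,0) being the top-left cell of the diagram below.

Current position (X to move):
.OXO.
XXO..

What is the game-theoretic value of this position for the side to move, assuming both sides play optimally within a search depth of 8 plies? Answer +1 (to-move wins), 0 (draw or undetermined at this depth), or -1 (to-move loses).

p1 X@[.OXO./XXO..]: (0,0)[XOXO./XXO..]+0* (0,4)[.OXOX/XXO..]+0 (1,3)[.OXO./XXOX.]+0 (1,4)[.OXO./XXO.X]+0
p2 O@[XOXO./XXO..]: (0,4)[XOXOO/XXO..]+0* (1,3)[XOXO./XXOO.]+0 (1,4)[XOXO./XXO.O]+0
p3 X@[XOXOO/XXO..]: (1,3)[XOXOO/XXOX.]+0* (1,4)[XOXOO/XXO.X]+0
p4 O@[XOXOO/XXOX.]: (1,4)[XOXOO/XXOXO]+0*
p5 X@[XOXOO/XXOXO] terminal +0; root [.OXO./XXO..] d8

value(.OXO./XXO.., X) = 0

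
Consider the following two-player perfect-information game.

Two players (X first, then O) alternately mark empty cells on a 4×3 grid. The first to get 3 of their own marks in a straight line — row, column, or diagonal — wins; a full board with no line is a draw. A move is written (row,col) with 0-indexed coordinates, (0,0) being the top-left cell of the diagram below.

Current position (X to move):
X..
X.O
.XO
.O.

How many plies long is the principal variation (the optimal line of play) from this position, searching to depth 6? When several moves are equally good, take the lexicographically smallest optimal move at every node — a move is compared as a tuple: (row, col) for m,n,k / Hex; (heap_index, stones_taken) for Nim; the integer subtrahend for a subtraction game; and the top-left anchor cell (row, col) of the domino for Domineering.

PV length from [X../X.O/.XO/.O.]: 1 ply

ply 1, X at X../X.O/.XO/.O. | (0,1)=-1→XX./X.O/.XO/.O.; (0,2)=-1→X.X/X.O/.XO/.O.; (1,1)=-1→X../XXO/.XO/.O.; (2,0)=+1→X../X.O/XXO/.O.*; (3,0)=-1→X../X.O/.XO/XO.; (3,2)=+1→X../X.O/.XO/.OX
ply 2: X../X.O/XXO/.O. is terminal -1 (O); from X../X.O/.XO/.O. depth 6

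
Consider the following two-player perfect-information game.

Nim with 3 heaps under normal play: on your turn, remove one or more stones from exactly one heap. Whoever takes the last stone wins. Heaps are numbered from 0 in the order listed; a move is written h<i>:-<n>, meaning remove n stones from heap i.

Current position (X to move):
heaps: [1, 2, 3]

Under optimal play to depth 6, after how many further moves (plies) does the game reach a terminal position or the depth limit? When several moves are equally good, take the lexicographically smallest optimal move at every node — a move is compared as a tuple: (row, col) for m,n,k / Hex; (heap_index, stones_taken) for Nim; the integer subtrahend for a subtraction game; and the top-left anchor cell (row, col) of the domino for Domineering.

PV length from [(1,2,3)]: 6 plies

p1 X@[(1,2,3)]: h0:-1[(0,2,3)]-1* h1:-1[(1,1,3)]-1 h1:-2[(1,0,3)]-1 h2:-1[(1,2,2)]-1 h2:-2[(1,2,1)]-1 h2:-3[(1,2,0)]-1
p2 O@[(0,2,3)]: h1:-1[(0,1,3)]-1 h1:-2[(0,0,3)]-1 h2:-1[(0,2,2)]+1* h2:-2[(0,2,1)]-1 h2:-3[(0,2,0)]-1
p3 X@[(0,2,2)]: h1:-1[(0,1,2)]-1* h1:-2[(0,0,2)]-1 h2:-1[(0,2,1)]-1 h2:-2[(0,2,0)]-1
p4 O@[(0,1,2)]: h1:-1[(0,0,2)]-1 h2:-1[(0,1,1)]+1* h2:-2[(0,1,0)]-1
p5 X@[(0,1,1)]: h1:-1[(0,0,1)]-1* h2:-1[(0,1,0)]-1
p6 O@[(0,0,1)]: h2:-1[(0,0,0)]+1*
p7 X@[(0,0,0)] terminal -1; root [(1,2,3)] d6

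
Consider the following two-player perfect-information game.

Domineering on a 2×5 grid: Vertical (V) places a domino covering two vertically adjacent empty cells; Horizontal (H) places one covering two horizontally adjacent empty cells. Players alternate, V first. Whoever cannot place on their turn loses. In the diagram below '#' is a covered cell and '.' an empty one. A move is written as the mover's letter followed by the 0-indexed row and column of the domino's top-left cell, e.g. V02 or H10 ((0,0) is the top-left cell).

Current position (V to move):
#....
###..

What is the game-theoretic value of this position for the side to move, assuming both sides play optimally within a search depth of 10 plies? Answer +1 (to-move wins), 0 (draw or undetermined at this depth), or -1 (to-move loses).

p1 V@[#..../###..]: V03[#..#./####.]+1* V04[#...#/###.#]-1
p2 H@[#..#./####.]: H01[####./####.]-1*
p3 V@[####./####.]: V04[#####/#####]+1*
p4 H@[#####/#####] terminal -1; root [#..../###..] d10

value(#..../###.., V) = +1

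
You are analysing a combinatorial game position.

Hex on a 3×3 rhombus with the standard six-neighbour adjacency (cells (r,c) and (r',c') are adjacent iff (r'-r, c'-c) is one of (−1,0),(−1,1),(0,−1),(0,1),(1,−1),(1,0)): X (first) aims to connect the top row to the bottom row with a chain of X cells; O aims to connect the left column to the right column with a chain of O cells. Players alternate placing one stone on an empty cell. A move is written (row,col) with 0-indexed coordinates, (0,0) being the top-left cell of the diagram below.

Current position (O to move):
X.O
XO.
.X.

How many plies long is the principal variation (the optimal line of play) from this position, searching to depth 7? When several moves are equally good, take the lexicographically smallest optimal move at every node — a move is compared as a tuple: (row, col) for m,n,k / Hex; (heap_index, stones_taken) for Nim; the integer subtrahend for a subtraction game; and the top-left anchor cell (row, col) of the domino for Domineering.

PV length from [X.O/XO./.X.]: 1 ply

[X.O/XO./.X.] O move#1: (0,1):-1/XOO/XO./.X., (1,2):-1/X.O/XOO/.X., (2,0):+1/X.O/XO./OX.*, (2,2):-1/X.O/XO./.XO
[X.O/XO./OX.] end (terminal -1, X#2); searched X.O/XO./.X. to 7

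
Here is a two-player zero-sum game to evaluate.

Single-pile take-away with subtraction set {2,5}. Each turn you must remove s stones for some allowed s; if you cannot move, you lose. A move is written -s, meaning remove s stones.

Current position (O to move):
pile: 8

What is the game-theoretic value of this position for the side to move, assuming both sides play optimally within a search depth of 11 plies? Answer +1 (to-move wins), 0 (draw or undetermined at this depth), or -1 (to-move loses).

value(8, O) = -1

[8] O move#1: -2:-1/6*, -5:-1/3
[6] X move#2: -2:+1/4*, -5:+1/1
[4] O move#3: -2:-1/2*
[2] X move#4: -2:+1/0*
[0] end (terminal -1, O#5); searched 8 to 11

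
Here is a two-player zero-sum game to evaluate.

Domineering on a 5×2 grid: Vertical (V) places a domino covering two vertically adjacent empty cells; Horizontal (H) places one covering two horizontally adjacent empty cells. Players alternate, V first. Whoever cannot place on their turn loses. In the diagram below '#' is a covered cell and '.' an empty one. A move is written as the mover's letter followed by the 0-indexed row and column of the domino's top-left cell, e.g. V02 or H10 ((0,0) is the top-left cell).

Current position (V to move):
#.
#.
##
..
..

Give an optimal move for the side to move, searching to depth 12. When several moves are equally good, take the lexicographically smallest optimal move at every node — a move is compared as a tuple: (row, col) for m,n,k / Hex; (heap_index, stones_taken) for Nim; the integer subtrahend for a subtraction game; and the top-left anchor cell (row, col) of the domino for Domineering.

p1 V@[#./#./##/../..]: V01[##/##/##/../..]-1 V30[#./#./##/#./#.]+1* V31[#./#./##/.#/.#]+1
p2 H@[#./#./##/#./#.] terminal -1; root [#./#./##/../..] d12

V's best at [#./#./##/../..]: V30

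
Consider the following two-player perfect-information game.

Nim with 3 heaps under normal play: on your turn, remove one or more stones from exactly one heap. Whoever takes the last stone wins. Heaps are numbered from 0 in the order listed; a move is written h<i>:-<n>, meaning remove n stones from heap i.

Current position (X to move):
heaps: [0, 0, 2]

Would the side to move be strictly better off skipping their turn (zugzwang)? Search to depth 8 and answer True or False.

zugzwang((0,0,2), X) = False

p1 X@[(0,0,2)]: h2:-1[(0,0,1)]-1 h2:-2[(0,0,0)]+1*
p2 O@[(0,0,0)] terminal -1; root [(0,0,2)] d8
suppose X passes — search the same position with O to move:
pass> p1 O@[(0,0,2)]: h2:-1[(0,0,1)]-1 h2:-2[(0,0,0)]+1*
pass> p2 X@[(0,0,0)] terminal -1; root [(0,0,2)] d8
for X: play +1, pass -1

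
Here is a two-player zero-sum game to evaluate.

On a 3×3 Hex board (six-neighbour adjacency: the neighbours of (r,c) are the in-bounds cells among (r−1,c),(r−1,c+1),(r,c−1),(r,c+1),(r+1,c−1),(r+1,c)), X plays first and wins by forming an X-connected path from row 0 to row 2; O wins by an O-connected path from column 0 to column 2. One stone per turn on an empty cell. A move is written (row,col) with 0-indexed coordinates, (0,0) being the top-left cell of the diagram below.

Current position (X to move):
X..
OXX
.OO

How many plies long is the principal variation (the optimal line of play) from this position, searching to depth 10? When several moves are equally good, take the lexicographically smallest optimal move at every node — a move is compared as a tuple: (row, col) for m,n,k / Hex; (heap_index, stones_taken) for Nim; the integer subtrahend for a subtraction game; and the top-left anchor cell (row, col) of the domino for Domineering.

PV length from [X../OXX/.OO]: 3 plies

p1 X@[X../OXX/.OO]: (0,1)[XX./OXX/.OO]-1 (0,2)[X.X/OXX/.OO]-1 (2,0)[X../OXX/XOO]+1*
p2 O@[X../OXX/XOO]: (0,1)[XO./OXX/XOO]-1* (0,2)[X.O/OXX/XOO]-1
p3 X@[XO./OXX/XOO]: (0,2)[XOX/OXX/XOO]+1*
p4 O@[XOX/OXX/XOO] terminal -1; root [X../OXX/.OO] d10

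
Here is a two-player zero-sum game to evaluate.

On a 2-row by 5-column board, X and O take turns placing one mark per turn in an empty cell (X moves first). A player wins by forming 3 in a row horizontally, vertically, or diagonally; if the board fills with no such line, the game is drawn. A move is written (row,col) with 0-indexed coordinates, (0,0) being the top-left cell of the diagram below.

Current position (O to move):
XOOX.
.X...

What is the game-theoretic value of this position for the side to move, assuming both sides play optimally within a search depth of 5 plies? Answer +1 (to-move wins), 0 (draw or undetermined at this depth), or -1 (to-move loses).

value(XOOX./.X..., O) = 0

ply 1, O at XOOX./.X... | (0,4)=-1→XOOXO/.X...; (1,0)=+0→XOOX./OX...*; (1,2)=+0→XOOX./.XO..; (1,3)=+0→XOOX./.X.O.; (1,4)=-1→XOOX./.X..O
ply 2, X at XOOX./OX... | (0,4)=+0→XOOXX/OX...*; (1,2)=+0→XOOX./OXX..; (1,3)=+0→XOOX./OX.X.; (1,4)=+0→XOOX./OX..X
ply 3, O at XOOXX/OX... | (1,2)=+0→XOOXX/OXO..*; (1,3)=+0→XOOXX/OX.O.; (1,4)=+0→XOOXX/OX..O
ply 4, X at XOOXX/OXO.. | (1,3)=+0→XOOXX/OXOX.*; (1,4)=+0→XOOXX/OXO.X
ply 5, O at XOOXX/OXOX. | (1,4)=+0→XOOXX/OXOXO*
ply 6: XOOXX/OXOXO is terminal +0 (X); from XOOX./.X... depth 5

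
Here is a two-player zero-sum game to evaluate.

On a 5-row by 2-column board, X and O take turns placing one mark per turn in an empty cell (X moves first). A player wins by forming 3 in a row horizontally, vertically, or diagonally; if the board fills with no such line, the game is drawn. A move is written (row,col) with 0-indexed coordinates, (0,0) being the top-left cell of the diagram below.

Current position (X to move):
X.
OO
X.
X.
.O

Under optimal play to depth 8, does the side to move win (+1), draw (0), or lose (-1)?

value(X./OO/X./X./.O, X) = +1

p1 X@[X./OO/X./X./.O]: (0,1)[XX/OO/X./X./.O]+0 (2,1)[X./OO/XX/X./.O]+0 (3,1)[X./OO/X./XX/.O]+0 (4,0)[X./OO/X./X./XO]+1*
p2 O@[X./OO/X./X./XO] terminal -1; root [X./OO/X./X./.O] d8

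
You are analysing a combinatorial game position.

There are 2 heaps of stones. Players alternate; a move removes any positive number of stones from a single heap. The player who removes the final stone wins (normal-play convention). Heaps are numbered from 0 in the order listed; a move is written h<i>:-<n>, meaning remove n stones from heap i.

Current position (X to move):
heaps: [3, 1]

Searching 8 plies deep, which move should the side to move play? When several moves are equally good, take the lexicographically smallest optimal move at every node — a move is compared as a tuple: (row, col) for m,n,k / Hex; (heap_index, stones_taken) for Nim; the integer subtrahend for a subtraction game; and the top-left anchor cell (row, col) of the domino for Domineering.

ply 1, X at (3,1) | h0:-1=-1→(2,1); h0:-2=+1→(1,1)*; h0:-3=-1→(0,1); h1:-1=-1→(3,0)
ply 2, O at (1,1) | h0:-1=-1→(0,1)*; h1:-1=-1→(1,0)
ply 3, X at (0,1) | h1:-1=+1→(0,0)*
ply 4: (0,0) is terminal -1 (O); from (3,1) depth 8

X's best at [(3,1)]: h0:-2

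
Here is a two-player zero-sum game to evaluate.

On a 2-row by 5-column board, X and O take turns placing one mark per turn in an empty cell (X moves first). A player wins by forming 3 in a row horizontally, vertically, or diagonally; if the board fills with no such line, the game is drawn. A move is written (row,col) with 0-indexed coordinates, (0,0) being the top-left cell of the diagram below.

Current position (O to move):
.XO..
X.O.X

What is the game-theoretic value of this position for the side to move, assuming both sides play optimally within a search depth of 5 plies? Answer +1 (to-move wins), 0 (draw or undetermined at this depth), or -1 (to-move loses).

ply 1, O at .XO../X.O.X | (0,0)=+0→OXO../X.O.X*; (0,3)=+0→.XOO./X.O.X; (0,4)=+0→.XO.O/X.O.X; (1,1)=+0→.XO../XOO.X; (1,3)=+0→.XO../X.OOX
ply 2, X at OXO../X.O.X | (0,3)=+0→OXOX./X.O.X*; (0,4)=+0→OXO.X/X.O.X; (1,1)=+0→OXO../XXO.X; (1,3)=+0→OXO../X.OXX
ply 3, O at OXOX./X.O.X | (0,4)=+0→OXOXO/X.O.X*; (1,1)=+0→OXOX./XOO.X; (1,3)=+0→OXOX./X.OOX
ply 4, X at OXOXO/X.O.X | (1,1)=+0→OXOXO/XXO.X*; (1,3)=+0→OXOXO/X.OXX
ply 5, O at OXOXO/XXO.X | (1,3)=+0→OXOXO/XXOOX*
ply 6: OXOXO/XXOOX is terminal +0 (X); from .XO../X.O.X depth 5

value(.XO../X.O.X, O) = 0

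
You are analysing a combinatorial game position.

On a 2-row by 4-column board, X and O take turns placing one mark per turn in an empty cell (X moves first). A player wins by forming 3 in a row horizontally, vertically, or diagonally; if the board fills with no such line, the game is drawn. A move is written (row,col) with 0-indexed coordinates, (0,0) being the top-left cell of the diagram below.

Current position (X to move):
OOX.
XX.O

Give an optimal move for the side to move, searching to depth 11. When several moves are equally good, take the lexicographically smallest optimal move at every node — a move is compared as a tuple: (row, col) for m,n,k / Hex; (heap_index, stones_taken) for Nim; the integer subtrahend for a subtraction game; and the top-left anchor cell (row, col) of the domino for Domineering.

X's best at [OOX./XX.O]: (1,2)

p1 X@[OOX./XX.O]: (0,3)[OOXX/XX.O]+0 (1,2)[OOX./XXXO]+1*
p2 O@[OOX./XXXO] terminal -1; root [OOX./XX.O] d11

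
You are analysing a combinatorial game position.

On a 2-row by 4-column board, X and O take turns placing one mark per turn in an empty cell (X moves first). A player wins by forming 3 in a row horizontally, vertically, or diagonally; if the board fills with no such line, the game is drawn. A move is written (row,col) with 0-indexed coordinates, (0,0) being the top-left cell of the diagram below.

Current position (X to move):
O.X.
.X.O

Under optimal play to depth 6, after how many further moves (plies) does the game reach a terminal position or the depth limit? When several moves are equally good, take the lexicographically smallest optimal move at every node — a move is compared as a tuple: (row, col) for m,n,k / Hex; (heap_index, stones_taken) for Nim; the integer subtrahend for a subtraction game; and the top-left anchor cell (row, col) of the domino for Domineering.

PV length from [O.X./.X.O]: 4 plies

[O.X./.X.O] X move#1: (0,1):+0/OXX./.X.O*, (0,3):+0/O.XX/.X.O, (1,0):+0/O.X./XX.O, (1,2):+0/O.X./.XXO
[OXX./.X.O] O move#2: (0,3):+0/OXXO/.X.O*, (1,0):-1/OXX./OX.O, (1,2):-1/OXX./.XOO
[OXXO/.X.O] X move#3: (1,0):+0/OXXO/XX.O*, (1,2):+0/OXXO/.XXO
[OXXO/XX.O] O move#4: (1,2):+0/OXXO/XXOO*
[OXXO/XXOO] end (terminal +0, X#5); searched O.X./.X.O to 6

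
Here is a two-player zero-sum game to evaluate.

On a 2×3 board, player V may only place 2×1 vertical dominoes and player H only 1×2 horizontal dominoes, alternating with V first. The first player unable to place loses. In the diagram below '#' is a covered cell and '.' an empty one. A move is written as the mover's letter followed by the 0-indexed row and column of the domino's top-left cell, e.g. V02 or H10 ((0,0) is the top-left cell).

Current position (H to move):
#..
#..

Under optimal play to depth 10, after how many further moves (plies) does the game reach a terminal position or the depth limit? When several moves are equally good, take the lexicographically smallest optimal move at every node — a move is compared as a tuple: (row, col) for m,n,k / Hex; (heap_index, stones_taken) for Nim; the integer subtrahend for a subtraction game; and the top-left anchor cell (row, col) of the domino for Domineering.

[#../#..] H move#1: H01:+1/###/#..*, H11:+1/#../###
[###/#..] end (terminal -1, V#2); searched #../#.. to 10

PV length from [#../#..]: 1 ply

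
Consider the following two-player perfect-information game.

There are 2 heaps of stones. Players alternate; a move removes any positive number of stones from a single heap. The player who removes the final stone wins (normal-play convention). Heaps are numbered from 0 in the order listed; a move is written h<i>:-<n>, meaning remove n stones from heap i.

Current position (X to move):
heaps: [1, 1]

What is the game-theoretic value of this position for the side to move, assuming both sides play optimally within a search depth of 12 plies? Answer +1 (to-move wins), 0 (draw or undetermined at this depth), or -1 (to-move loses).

value((1,1), X) = -1

p1 X@[(1,1)]: h0:-1[(0,1)]-1* h1:-1[(1,0)]-1
p2 O@[(0,1)]: h1:-1[(0,0)]+1*
p3 X@[(0,0)] terminal -1; root [(1,1)] d12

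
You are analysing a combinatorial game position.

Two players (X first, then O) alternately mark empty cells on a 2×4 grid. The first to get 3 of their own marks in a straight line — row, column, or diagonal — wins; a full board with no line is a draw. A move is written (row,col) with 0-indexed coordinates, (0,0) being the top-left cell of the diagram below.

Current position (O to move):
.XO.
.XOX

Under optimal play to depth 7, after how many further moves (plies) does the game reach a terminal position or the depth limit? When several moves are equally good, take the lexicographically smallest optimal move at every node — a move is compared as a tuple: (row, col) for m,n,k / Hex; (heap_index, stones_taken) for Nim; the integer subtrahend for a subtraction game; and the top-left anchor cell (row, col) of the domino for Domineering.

ply 1, O at .XO./.XOX | (0,0)=+0→OXO./.XOX*; (0,3)=+0→.XOO/.XOX; (1,0)=+0→.XO./OXOX
ply 2, X at OXO./.XOX | (0,3)=+0→OXOX/.XOX*; (1,0)=+0→OXO./XXOX
ply 3, O at OXOX/.XOX | (1,0)=+0→OXOX/OXOX*
ply 4: OXOX/OXOX is terminal +0 (X); from .XO./.XOX depth 7

PV length from [.XO./.XOX]: 3 plies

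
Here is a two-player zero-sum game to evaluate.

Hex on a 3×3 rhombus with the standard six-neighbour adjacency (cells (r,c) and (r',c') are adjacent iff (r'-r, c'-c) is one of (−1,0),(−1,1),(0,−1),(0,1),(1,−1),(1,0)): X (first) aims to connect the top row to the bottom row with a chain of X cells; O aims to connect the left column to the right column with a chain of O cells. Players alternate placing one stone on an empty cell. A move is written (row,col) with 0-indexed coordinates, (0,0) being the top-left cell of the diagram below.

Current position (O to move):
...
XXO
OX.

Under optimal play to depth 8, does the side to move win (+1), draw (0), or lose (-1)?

ply 1, O at .../XXO/OX. | (0,0)=-1→O../XXO/OX.*; (0,1)=-1→.O./XXO/OX.; (0,2)=-1→..O/XXO/OX.; (2,2)=-1→.../XXO/OXO
ply 2, X at O../XXO/OX. | (0,1)=+1→OX./XXO/OX.*; (0,2)=+1→O.X/XXO/OX.; (2,2)=+1→O../XXO/OXX
ply 3: OX./XXO/OX. is terminal -1 (O); from .../XXO/OX. depth 8

value(.../XXO/OX., O) = -1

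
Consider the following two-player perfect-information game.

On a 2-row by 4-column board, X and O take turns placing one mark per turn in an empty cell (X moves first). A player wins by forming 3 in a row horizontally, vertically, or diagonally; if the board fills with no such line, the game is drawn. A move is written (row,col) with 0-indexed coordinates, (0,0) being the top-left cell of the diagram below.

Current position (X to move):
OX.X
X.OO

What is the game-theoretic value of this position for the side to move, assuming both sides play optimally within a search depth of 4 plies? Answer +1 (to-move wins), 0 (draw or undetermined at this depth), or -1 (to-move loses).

[OX.X/X.OO] X move#1: (0,2):+1/OXXX/X.OO*, (1,1):+0/OX.X/XXOO
[OXXX/X.OO] end (terminal -1, O#2); searched OX.X/X.OO to 4

value(OX.X/X.OO, X) = +1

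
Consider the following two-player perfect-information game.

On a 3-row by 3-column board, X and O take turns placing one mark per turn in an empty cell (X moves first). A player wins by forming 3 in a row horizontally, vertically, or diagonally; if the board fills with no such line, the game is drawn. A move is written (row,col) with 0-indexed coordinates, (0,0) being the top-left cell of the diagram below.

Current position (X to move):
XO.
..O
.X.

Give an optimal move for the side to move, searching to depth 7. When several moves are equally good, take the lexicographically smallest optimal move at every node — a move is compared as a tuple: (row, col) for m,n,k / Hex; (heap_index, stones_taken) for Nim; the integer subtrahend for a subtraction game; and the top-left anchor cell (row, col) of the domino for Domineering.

X's best at [XO./..O/.X.]: (2,0)

[XO./..O/.X.] X move#1: (0,2):+0/XOX/..O/.X., (1,0):+0/XO./X.O/.X., (1,1):+0/XO./.XO/.X., (2,0):+1/XO./..O/XX.*, (2,2):+1/XO./..O/.XX
[XO./..O/XX.] O move#2: (0,2):-1/XOO/..O/XX.*, (1,0):-1/XO./O.O/XX., (1,1):-1/XO./.OO/XX., (2,2):-1/XO./..O/XXO
[XOO/..O/XX.] X move#3: (1,0):+1/XOO/X.O/XX.*, (1,1):-1/XOO/.XO/XX., (2,2):+1/XOO/..O/XXX
[XOO/X.O/XX.] end (terminal -1, O#4); searched XO./..O/.X. to 7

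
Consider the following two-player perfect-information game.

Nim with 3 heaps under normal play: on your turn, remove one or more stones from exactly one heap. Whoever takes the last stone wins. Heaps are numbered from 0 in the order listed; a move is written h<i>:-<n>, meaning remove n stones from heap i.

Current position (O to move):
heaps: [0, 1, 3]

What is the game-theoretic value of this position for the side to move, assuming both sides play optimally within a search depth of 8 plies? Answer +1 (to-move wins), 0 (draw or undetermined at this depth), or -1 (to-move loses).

ply 1, O at (0,1,3) | h1:-1=-1→(0,0,3); h2:-1=-1→(0,1,2); h2:-2=+1→(0,1,1)*; h2:-3=-1→(0,1,0)
ply 2, X at (0,1,1) | h1:-1=-1→(0,0,1)*; h2:-1=-1→(0,1,0)
ply 3, O at (0,0,1) | h2:-1=+1→(0,0,0)*
ply 4: (0,0,0) is terminal -1 (X); from (0,1,3) depth 8

value((0,1,3), O) = +1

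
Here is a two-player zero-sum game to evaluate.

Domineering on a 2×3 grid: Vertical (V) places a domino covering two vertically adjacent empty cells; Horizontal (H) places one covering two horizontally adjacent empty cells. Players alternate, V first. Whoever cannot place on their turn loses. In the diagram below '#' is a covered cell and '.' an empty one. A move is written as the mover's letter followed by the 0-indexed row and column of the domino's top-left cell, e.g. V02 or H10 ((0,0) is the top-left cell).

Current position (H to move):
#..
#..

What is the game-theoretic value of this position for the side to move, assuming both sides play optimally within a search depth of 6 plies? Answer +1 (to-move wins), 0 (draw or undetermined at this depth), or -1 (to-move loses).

value(#../#.., H) = +1

ply 1, H at #../#.. | H01=+1→###/#..*; H11=+1→#../###
ply 2: ###/#.. is terminal -1 (V); from #../#.. depth 6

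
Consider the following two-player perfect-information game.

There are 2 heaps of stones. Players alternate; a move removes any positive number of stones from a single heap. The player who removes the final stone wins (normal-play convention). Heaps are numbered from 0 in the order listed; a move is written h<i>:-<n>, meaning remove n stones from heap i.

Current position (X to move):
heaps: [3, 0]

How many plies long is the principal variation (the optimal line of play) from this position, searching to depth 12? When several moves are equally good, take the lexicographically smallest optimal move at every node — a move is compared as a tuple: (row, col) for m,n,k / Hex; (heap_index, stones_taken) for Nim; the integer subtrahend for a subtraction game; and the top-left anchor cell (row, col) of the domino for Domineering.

[(3,0)] X move#1: h0:-1:-1/(2,0), h0:-2:-1/(1,0), h0:-3:+1/(0,0)*
[(0,0)] end (terminal -1, O#2); searched (3,0) to 12

PV length from [(3,0)]: 1 ply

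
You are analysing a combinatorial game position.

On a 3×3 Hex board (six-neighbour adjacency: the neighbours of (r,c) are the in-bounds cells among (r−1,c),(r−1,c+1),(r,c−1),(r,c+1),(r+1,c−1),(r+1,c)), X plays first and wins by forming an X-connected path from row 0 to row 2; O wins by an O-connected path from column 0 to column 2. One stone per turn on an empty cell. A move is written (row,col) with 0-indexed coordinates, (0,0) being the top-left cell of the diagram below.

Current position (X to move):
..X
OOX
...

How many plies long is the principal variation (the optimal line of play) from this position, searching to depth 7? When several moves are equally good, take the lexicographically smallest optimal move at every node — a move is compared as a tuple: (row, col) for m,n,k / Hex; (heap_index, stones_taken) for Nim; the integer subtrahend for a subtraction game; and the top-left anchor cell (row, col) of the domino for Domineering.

p1 X@[..X/OOX/...]: (0,0)[X.X/OOX/...]+1* (0,1)[.XX/OOX/...]+1 (2,0)[..X/OOX/X..]+1 (2,1)[..X/OOX/.X.]+1 (2,2)[..X/OOX/..X]+1
p2 O@[X.X/OOX/...]: (0,1)[XOX/OOX/...]-1* (2,0)[X.X/OOX/O..]-1 (2,1)[X.X/OOX/.O.]-1 (2,2)[X.X/OOX/..O]-1
p3 X@[XOX/OOX/...]: (2,0)[XOX/OOX/X..]+1* (2,1)[XOX/OOX/.X.]+1 (2,2)[XOX/OOX/..X]+1
p4 O@[XOX/OOX/X..]: (2,1)[XOX/OOX/XO.]-1* (2,2)[XOX/OOX/X.O]-1
p5 X@[XOX/OOX/XO.]: (2,2)[XOX/OOX/XOX]+1*
p6 O@[XOX/OOX/XOX] terminal -1; root [..X/OOX/...] d7

PV length from [..X/OOX/...]: 5 plies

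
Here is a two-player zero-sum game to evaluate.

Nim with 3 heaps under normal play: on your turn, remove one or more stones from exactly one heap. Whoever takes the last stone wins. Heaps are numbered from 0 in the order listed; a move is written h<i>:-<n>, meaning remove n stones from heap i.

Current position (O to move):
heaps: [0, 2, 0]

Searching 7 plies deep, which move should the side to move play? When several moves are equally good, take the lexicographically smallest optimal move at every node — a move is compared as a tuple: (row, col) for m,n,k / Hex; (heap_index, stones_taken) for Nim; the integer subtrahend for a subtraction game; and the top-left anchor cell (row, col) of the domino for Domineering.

ply 1, O at (0,2,0) | h1:-1=-1→(0,1,0); h1:-2=+1→(0,0,0)*
ply 2: (0,0,0) is terminal -1 (X); from (0,2,0) depth 7

O's best at [(0,2,0)]: h1:-2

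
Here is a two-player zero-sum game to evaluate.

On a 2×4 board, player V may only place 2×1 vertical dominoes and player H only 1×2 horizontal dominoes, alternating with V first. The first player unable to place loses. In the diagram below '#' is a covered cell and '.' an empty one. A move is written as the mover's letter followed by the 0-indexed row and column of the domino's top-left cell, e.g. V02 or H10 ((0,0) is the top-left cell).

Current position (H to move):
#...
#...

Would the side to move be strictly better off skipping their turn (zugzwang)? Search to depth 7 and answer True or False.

[#.../#...] H move#1: H01:+1/###./#...*, H02:+1/#.##/#..., H11:+1/#.../###., H12:+1/#.../#.##
[###./#...] V move#2: V03:-1/####/#..#*
[####/#..#] H move#3: H11:+1/####/####*
[####/####] end (terminal -1, V#4); searched #.../#... to 7
suppose H passes — search the same position with V to move:
pass> [#.../#...] V move#1: V01:-1/##../##.., V02:+1/#.#./#.#.*, V03:-1/#..#/#..#
pass> [#.#./#.#.] end (terminal -1, H#2); searched #.../#... to 7
for H: play +1, pass -1

zugzwang(#.../#..., H) = False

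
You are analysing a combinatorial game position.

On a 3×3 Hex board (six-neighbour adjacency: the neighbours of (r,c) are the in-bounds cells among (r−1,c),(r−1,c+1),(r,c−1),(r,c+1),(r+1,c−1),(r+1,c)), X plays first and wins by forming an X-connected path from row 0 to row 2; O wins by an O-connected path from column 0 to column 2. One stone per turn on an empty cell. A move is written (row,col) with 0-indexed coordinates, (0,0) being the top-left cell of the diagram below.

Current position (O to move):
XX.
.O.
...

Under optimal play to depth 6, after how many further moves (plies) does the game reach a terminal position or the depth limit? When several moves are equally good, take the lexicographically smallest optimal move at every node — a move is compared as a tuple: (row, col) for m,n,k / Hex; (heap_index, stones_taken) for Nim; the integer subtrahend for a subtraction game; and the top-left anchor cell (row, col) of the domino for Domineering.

PV length from [XX./.O./...]: 3 plies

ply 1, O at XX./.O./... | (0,2)=+1→XXO/.O./...*; (1,0)=+1→XX./OO./...; (1,2)=+1→XX./.OO/...; (2,0)=+1→XX./.O./O..; (2,1)=+1→XX./.O./.O.; (2,2)=+1→XX./.O./..O
ply 2, X at XXO/.O./... | (1,0)=-1→XXO/XO./...*; (1,2)=-1→XXO/.OX/...; (2,0)=-1→XXO/.O./X..; (2,1)=-1→XXO/.O./.X.; (2,2)=-1→XXO/.O./..X
ply 3, O at XXO/XO./... | (1,2)=-1→XXO/XOO/...; (2,0)=+1→XXO/XO./O..*; (2,1)=-1→XXO/XO./.O.; (2,2)=-1→XXO/XO./..O
ply 4: XXO/XO./O.. is terminal -1 (X); from XX./.O./... depth 6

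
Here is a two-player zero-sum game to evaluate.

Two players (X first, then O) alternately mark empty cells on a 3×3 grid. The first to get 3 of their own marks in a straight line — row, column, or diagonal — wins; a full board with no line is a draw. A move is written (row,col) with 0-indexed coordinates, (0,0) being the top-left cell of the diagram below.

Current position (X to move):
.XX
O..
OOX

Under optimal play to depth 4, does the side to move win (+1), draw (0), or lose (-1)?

ply 1, X at .XX/O../OOX | (0,0)=+1→XXX/O../OOX*; (1,1)=-1→.XX/OX./OOX; (1,2)=+1→.XX/O.X/OOX
ply 2: XXX/O../OOX is terminal -1 (O); from .XX/O../OOX depth 4

value(.XX/O../OOX, X) = +1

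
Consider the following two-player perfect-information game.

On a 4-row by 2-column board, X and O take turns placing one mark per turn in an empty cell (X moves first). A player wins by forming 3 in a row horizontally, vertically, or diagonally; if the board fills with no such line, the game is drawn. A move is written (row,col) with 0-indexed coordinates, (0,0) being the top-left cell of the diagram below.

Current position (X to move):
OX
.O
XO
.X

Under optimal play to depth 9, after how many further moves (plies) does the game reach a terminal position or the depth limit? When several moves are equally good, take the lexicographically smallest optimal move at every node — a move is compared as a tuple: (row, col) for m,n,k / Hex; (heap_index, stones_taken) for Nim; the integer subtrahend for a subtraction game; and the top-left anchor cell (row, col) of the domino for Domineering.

p1 X@[OX/.O/XO/.X]: (1,0)[OX/XO/XO/.X]+0* (3,0)[OX/.O/XO/XX]+0
p2 O@[OX/XO/XO/.X]: (3,0)[OX/XO/XO/OX]+0*
p3 X@[OX/XO/XO/OX] terminal +0; root [OX/.O/XO/.X] d9

PV length from [OX/.O/XO/.X]: 2 plies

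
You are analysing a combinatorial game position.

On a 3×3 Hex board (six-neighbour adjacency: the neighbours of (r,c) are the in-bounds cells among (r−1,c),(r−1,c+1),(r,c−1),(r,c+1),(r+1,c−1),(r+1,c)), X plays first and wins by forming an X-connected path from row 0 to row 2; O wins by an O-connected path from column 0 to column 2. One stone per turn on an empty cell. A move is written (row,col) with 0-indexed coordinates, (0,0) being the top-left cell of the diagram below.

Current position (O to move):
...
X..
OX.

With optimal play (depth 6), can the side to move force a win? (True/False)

O winning at [.../X../OX.]: True

p1 O@[.../X../OX.]: (0,0)[O../X../OX.]-1 (0,1)[.O./X../OX.]-1 (0,2)[..O/X../OX.]-1 (1,1)[.../XO./OX.]+1* (1,2)[.../X.O/OX.]-1 (2,2)[.../X../OXO]-1
p2 X@[.../XO./OX.]: (0,0)[X../XO./OX.]-1* (0,1)[.X./XO./OX.]-1 (0,2)[..X/XO./OX.]-1 (1,2)[.../XOX/OX.]-1 (2,2)[.../XO./OXX]-1
p3 O@[X../XO./OX.]: (0,1)[XO./XO./OX.]+1* (0,2)[X.O/XO./OX.]+1 (1,2)[X../XOO/OX.]+1 (2,2)[X../XO./OXO]+1
p4 X@[XO./XO./OX.]: (0,2)[XOX/XO./OX.]-1* (1,2)[XO./XOX/OX.]-1 (2,2)[XO./XO./OXX]-1
p5 O@[XOX/XO./OX.]: (1,2)[XOX/XOO/OX.]+1* (2,2)[XOX/XO./OXO]-1
p6 X@[XOX/XOO/OX.] terminal -1; root [.../X../OX.] d6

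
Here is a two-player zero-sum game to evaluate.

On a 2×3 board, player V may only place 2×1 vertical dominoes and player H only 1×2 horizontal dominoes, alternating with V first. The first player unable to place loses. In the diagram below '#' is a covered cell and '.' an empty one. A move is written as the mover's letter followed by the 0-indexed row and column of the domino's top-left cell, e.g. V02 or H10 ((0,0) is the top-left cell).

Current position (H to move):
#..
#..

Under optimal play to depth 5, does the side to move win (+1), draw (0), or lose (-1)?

p1 H@[#../#..]: H01[###/#..]+1* H11[#../###]+1
p2 V@[###/#..] terminal -1; root [#../#..] d5

value(#../#.., H) = +1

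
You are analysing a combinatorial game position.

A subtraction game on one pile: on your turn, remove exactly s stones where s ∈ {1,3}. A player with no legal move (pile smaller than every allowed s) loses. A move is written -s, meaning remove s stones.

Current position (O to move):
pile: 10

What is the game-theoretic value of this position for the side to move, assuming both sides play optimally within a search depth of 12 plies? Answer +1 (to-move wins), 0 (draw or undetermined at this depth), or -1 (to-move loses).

ply 1, O at 10 | -1=-1→9*; -3=-1→7
ply 2, X at 9 | -1=+1→8*; -3=+1→6
ply 3, O at 8 | -1=-1→7*; -3=-1→5
ply 4, X at 7 | -1=+1→6*; -3=+1→4
ply 5, O at 6 | -1=-1→5*; -3=-1→3
ply 6, X at 5 | -1=+1→4*; -3=+1→2
ply 7, O at 4 | -1=-1→3*; -3=-1→1
ply 8, X at 3 | -1=+1→2*; -3=+1→0
ply 9, O at 2 | -1=-1→1*
ply 10, X at 1 | -1=+1→0*
ply 11: 0 is terminal -1 (O); from 10 depth 12

value(10, O) = -1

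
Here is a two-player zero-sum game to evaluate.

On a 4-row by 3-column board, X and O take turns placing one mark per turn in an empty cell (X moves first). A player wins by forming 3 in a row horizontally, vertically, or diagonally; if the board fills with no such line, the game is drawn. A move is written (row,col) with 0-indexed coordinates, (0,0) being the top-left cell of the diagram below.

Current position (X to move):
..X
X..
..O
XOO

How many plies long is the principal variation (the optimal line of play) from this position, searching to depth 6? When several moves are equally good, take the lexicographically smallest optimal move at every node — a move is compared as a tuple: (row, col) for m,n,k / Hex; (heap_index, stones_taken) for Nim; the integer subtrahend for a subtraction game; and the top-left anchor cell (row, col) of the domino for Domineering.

p1 X@[..X/X../..O/XOO]: (0,0)[X.X/X../..O/XOO]-1 (0,1)[.XX/X../..O/XOO]-1 (1,1)[..X/XX./..O/XOO]-1 (1,2)[..X/X.X/..O/XOO]+1* (2,0)[..X/X../X.O/XOO]+1 (2,1)[..X/X../.XO/XOO]-1
p2 O@[..X/X.X/..O/XOO]: (0,0)[O.X/X.X/..O/XOO]-1* (0,1)[.OX/X.X/..O/XOO]-1 (1,1)[..X/XOX/..O/XOO]-1 (2,0)[..X/X.X/O.O/XOO]-1 (2,1)[..X/X.X/.OO/XOO]-1
p3 X@[O.X/X.X/..O/XOO]: (0,1)[OXX/X.X/..O/XOO]-1 (1,1)[O.X/XXX/..O/XOO]+1* (2,0)[O.X/X.X/X.O/XOO]+1 (2,1)[O.X/X.X/.XO/XOO]+1
p4 O@[O.X/XXX/..O/XOO] terminal -1; root [..X/X../..O/XOO] d6

PV length from [..X/X../..O/XOO]: 3 plies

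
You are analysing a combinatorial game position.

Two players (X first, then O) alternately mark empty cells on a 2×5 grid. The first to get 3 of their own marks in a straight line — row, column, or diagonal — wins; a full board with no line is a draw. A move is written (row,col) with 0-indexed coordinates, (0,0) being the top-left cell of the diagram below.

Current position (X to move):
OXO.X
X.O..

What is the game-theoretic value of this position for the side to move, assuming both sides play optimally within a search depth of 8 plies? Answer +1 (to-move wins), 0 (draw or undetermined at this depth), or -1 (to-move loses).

[OXO.X/X.O..] X move#1: (0,3):-1/OXOXX/X.O.., (1,1):+0/OXO.X/XXO..*, (1,3):+0/OXO.X/X.OX., (1,4):+0/OXO.X/X.O.X
[OXO.X/XXO..] O move#2: (0,3):+0/OXOOX/XXO..*, (1,3):+0/OXO.X/XXOO., (1,4):+0/OXO.X/XXO.O
[OXOOX/XXO..] X move#3: (1,3):+0/OXOOX/XXOX.*, (1,4):+0/OXOOX/XXO.X
[OXOOX/XXOX.] O move#4: (1,4):+0/OXOOX/XXOXO*
[OXOOX/XXOXO] end (terminal +0, X#5); searched OXO.X/X.O.. to 8

value(OXO.X/X.O.., X) = 0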